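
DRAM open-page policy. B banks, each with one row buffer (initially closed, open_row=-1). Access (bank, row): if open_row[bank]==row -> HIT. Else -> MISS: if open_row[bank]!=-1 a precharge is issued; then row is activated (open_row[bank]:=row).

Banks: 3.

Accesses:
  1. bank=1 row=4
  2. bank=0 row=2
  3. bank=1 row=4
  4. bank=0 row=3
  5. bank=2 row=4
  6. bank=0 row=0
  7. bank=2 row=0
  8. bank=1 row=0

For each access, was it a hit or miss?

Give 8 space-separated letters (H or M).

Answer: M M H M M M M M

Derivation:
Acc 1: bank1 row4 -> MISS (open row4); precharges=0
Acc 2: bank0 row2 -> MISS (open row2); precharges=0
Acc 3: bank1 row4 -> HIT
Acc 4: bank0 row3 -> MISS (open row3); precharges=1
Acc 5: bank2 row4 -> MISS (open row4); precharges=1
Acc 6: bank0 row0 -> MISS (open row0); precharges=2
Acc 7: bank2 row0 -> MISS (open row0); precharges=3
Acc 8: bank1 row0 -> MISS (open row0); precharges=4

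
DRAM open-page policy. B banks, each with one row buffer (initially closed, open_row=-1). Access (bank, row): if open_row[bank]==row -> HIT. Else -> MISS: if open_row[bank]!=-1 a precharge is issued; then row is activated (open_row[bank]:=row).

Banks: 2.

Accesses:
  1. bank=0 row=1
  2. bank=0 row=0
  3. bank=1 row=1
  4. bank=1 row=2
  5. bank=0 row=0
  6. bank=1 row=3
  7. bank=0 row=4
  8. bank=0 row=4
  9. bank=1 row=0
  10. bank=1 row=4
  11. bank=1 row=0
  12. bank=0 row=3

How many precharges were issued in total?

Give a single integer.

Answer: 8

Derivation:
Acc 1: bank0 row1 -> MISS (open row1); precharges=0
Acc 2: bank0 row0 -> MISS (open row0); precharges=1
Acc 3: bank1 row1 -> MISS (open row1); precharges=1
Acc 4: bank1 row2 -> MISS (open row2); precharges=2
Acc 5: bank0 row0 -> HIT
Acc 6: bank1 row3 -> MISS (open row3); precharges=3
Acc 7: bank0 row4 -> MISS (open row4); precharges=4
Acc 8: bank0 row4 -> HIT
Acc 9: bank1 row0 -> MISS (open row0); precharges=5
Acc 10: bank1 row4 -> MISS (open row4); precharges=6
Acc 11: bank1 row0 -> MISS (open row0); precharges=7
Acc 12: bank0 row3 -> MISS (open row3); precharges=8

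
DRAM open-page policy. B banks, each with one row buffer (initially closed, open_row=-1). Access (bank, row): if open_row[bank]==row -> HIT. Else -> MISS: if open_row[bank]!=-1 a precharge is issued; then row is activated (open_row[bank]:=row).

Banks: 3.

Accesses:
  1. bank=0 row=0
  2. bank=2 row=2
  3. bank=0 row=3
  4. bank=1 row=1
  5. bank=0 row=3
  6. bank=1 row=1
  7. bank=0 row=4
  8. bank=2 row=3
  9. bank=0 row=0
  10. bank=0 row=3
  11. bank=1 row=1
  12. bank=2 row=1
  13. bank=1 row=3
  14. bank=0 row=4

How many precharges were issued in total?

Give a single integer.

Answer: 8

Derivation:
Acc 1: bank0 row0 -> MISS (open row0); precharges=0
Acc 2: bank2 row2 -> MISS (open row2); precharges=0
Acc 3: bank0 row3 -> MISS (open row3); precharges=1
Acc 4: bank1 row1 -> MISS (open row1); precharges=1
Acc 5: bank0 row3 -> HIT
Acc 6: bank1 row1 -> HIT
Acc 7: bank0 row4 -> MISS (open row4); precharges=2
Acc 8: bank2 row3 -> MISS (open row3); precharges=3
Acc 9: bank0 row0 -> MISS (open row0); precharges=4
Acc 10: bank0 row3 -> MISS (open row3); precharges=5
Acc 11: bank1 row1 -> HIT
Acc 12: bank2 row1 -> MISS (open row1); precharges=6
Acc 13: bank1 row3 -> MISS (open row3); precharges=7
Acc 14: bank0 row4 -> MISS (open row4); precharges=8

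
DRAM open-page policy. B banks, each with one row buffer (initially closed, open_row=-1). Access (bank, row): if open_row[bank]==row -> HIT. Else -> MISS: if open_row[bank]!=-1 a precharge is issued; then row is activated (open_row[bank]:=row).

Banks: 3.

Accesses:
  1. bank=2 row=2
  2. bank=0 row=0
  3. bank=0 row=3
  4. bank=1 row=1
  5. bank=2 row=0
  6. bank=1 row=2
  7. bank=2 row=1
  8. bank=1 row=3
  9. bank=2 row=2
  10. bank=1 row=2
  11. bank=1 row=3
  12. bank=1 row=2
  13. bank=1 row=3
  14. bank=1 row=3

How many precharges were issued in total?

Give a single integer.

Acc 1: bank2 row2 -> MISS (open row2); precharges=0
Acc 2: bank0 row0 -> MISS (open row0); precharges=0
Acc 3: bank0 row3 -> MISS (open row3); precharges=1
Acc 4: bank1 row1 -> MISS (open row1); precharges=1
Acc 5: bank2 row0 -> MISS (open row0); precharges=2
Acc 6: bank1 row2 -> MISS (open row2); precharges=3
Acc 7: bank2 row1 -> MISS (open row1); precharges=4
Acc 8: bank1 row3 -> MISS (open row3); precharges=5
Acc 9: bank2 row2 -> MISS (open row2); precharges=6
Acc 10: bank1 row2 -> MISS (open row2); precharges=7
Acc 11: bank1 row3 -> MISS (open row3); precharges=8
Acc 12: bank1 row2 -> MISS (open row2); precharges=9
Acc 13: bank1 row3 -> MISS (open row3); precharges=10
Acc 14: bank1 row3 -> HIT

Answer: 10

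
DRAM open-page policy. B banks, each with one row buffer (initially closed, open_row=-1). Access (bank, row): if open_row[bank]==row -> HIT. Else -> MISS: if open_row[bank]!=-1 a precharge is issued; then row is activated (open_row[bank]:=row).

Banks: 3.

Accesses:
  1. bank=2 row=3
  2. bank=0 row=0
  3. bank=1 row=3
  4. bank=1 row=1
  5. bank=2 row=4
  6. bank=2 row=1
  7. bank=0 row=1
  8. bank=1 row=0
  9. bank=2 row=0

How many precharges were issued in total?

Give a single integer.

Answer: 6

Derivation:
Acc 1: bank2 row3 -> MISS (open row3); precharges=0
Acc 2: bank0 row0 -> MISS (open row0); precharges=0
Acc 3: bank1 row3 -> MISS (open row3); precharges=0
Acc 4: bank1 row1 -> MISS (open row1); precharges=1
Acc 5: bank2 row4 -> MISS (open row4); precharges=2
Acc 6: bank2 row1 -> MISS (open row1); precharges=3
Acc 7: bank0 row1 -> MISS (open row1); precharges=4
Acc 8: bank1 row0 -> MISS (open row0); precharges=5
Acc 9: bank2 row0 -> MISS (open row0); precharges=6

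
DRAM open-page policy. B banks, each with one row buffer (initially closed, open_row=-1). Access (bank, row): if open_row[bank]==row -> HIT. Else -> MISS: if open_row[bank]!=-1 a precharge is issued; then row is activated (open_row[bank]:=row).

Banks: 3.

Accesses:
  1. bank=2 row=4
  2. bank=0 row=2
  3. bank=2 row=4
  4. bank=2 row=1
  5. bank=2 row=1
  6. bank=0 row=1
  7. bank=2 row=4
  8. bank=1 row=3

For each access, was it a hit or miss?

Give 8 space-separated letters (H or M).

Answer: M M H M H M M M

Derivation:
Acc 1: bank2 row4 -> MISS (open row4); precharges=0
Acc 2: bank0 row2 -> MISS (open row2); precharges=0
Acc 3: bank2 row4 -> HIT
Acc 4: bank2 row1 -> MISS (open row1); precharges=1
Acc 5: bank2 row1 -> HIT
Acc 6: bank0 row1 -> MISS (open row1); precharges=2
Acc 7: bank2 row4 -> MISS (open row4); precharges=3
Acc 8: bank1 row3 -> MISS (open row3); precharges=3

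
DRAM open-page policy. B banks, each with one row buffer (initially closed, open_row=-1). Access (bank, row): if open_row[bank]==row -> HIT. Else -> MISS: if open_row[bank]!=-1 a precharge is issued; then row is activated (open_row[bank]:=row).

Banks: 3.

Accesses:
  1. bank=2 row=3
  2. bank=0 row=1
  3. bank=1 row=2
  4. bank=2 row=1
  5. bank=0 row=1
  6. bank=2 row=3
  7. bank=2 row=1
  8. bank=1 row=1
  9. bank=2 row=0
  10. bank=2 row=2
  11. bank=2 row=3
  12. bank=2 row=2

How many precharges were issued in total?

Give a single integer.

Answer: 8

Derivation:
Acc 1: bank2 row3 -> MISS (open row3); precharges=0
Acc 2: bank0 row1 -> MISS (open row1); precharges=0
Acc 3: bank1 row2 -> MISS (open row2); precharges=0
Acc 4: bank2 row1 -> MISS (open row1); precharges=1
Acc 5: bank0 row1 -> HIT
Acc 6: bank2 row3 -> MISS (open row3); precharges=2
Acc 7: bank2 row1 -> MISS (open row1); precharges=3
Acc 8: bank1 row1 -> MISS (open row1); precharges=4
Acc 9: bank2 row0 -> MISS (open row0); precharges=5
Acc 10: bank2 row2 -> MISS (open row2); precharges=6
Acc 11: bank2 row3 -> MISS (open row3); precharges=7
Acc 12: bank2 row2 -> MISS (open row2); precharges=8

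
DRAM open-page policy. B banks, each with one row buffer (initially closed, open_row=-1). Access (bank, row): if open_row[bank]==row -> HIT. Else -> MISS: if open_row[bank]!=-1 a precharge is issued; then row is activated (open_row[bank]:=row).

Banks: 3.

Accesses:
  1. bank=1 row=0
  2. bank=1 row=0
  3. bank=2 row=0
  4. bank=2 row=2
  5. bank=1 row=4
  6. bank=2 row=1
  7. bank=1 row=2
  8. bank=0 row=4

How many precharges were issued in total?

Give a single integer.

Answer: 4

Derivation:
Acc 1: bank1 row0 -> MISS (open row0); precharges=0
Acc 2: bank1 row0 -> HIT
Acc 3: bank2 row0 -> MISS (open row0); precharges=0
Acc 4: bank2 row2 -> MISS (open row2); precharges=1
Acc 5: bank1 row4 -> MISS (open row4); precharges=2
Acc 6: bank2 row1 -> MISS (open row1); precharges=3
Acc 7: bank1 row2 -> MISS (open row2); precharges=4
Acc 8: bank0 row4 -> MISS (open row4); precharges=4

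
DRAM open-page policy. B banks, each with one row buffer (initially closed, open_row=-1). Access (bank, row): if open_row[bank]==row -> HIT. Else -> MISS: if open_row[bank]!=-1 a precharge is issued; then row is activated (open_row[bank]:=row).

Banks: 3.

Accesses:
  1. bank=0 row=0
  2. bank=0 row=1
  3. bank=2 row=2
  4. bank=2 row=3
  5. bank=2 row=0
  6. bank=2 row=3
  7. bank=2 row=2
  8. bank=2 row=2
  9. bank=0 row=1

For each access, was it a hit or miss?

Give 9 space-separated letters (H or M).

Answer: M M M M M M M H H

Derivation:
Acc 1: bank0 row0 -> MISS (open row0); precharges=0
Acc 2: bank0 row1 -> MISS (open row1); precharges=1
Acc 3: bank2 row2 -> MISS (open row2); precharges=1
Acc 4: bank2 row3 -> MISS (open row3); precharges=2
Acc 5: bank2 row0 -> MISS (open row0); precharges=3
Acc 6: bank2 row3 -> MISS (open row3); precharges=4
Acc 7: bank2 row2 -> MISS (open row2); precharges=5
Acc 8: bank2 row2 -> HIT
Acc 9: bank0 row1 -> HIT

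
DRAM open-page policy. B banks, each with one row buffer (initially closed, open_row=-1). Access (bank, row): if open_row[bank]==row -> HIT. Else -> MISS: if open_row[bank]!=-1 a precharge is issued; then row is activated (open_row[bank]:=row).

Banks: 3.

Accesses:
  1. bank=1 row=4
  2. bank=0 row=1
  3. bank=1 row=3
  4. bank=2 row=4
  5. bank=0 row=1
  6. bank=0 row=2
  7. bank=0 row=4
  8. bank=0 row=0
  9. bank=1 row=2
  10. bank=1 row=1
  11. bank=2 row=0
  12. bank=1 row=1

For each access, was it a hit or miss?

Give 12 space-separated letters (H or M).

Answer: M M M M H M M M M M M H

Derivation:
Acc 1: bank1 row4 -> MISS (open row4); precharges=0
Acc 2: bank0 row1 -> MISS (open row1); precharges=0
Acc 3: bank1 row3 -> MISS (open row3); precharges=1
Acc 4: bank2 row4 -> MISS (open row4); precharges=1
Acc 5: bank0 row1 -> HIT
Acc 6: bank0 row2 -> MISS (open row2); precharges=2
Acc 7: bank0 row4 -> MISS (open row4); precharges=3
Acc 8: bank0 row0 -> MISS (open row0); precharges=4
Acc 9: bank1 row2 -> MISS (open row2); precharges=5
Acc 10: bank1 row1 -> MISS (open row1); precharges=6
Acc 11: bank2 row0 -> MISS (open row0); precharges=7
Acc 12: bank1 row1 -> HIT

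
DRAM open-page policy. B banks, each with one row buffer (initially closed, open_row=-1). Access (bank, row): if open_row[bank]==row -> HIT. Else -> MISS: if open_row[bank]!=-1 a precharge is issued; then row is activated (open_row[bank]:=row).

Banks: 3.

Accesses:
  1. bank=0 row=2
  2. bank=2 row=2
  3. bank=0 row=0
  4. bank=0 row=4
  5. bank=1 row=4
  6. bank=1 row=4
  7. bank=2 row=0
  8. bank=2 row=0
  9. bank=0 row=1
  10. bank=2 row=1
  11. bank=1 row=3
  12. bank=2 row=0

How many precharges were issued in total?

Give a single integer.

Acc 1: bank0 row2 -> MISS (open row2); precharges=0
Acc 2: bank2 row2 -> MISS (open row2); precharges=0
Acc 3: bank0 row0 -> MISS (open row0); precharges=1
Acc 4: bank0 row4 -> MISS (open row4); precharges=2
Acc 5: bank1 row4 -> MISS (open row4); precharges=2
Acc 6: bank1 row4 -> HIT
Acc 7: bank2 row0 -> MISS (open row0); precharges=3
Acc 8: bank2 row0 -> HIT
Acc 9: bank0 row1 -> MISS (open row1); precharges=4
Acc 10: bank2 row1 -> MISS (open row1); precharges=5
Acc 11: bank1 row3 -> MISS (open row3); precharges=6
Acc 12: bank2 row0 -> MISS (open row0); precharges=7

Answer: 7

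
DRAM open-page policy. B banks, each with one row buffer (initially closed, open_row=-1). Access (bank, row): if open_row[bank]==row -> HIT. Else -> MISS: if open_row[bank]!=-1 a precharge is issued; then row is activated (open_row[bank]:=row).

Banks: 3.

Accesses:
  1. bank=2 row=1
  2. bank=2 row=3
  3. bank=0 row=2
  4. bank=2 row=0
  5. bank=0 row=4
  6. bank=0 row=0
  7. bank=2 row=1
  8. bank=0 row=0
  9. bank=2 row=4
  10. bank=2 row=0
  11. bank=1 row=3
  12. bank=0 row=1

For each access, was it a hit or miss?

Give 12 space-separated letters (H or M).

Answer: M M M M M M M H M M M M

Derivation:
Acc 1: bank2 row1 -> MISS (open row1); precharges=0
Acc 2: bank2 row3 -> MISS (open row3); precharges=1
Acc 3: bank0 row2 -> MISS (open row2); precharges=1
Acc 4: bank2 row0 -> MISS (open row0); precharges=2
Acc 5: bank0 row4 -> MISS (open row4); precharges=3
Acc 6: bank0 row0 -> MISS (open row0); precharges=4
Acc 7: bank2 row1 -> MISS (open row1); precharges=5
Acc 8: bank0 row0 -> HIT
Acc 9: bank2 row4 -> MISS (open row4); precharges=6
Acc 10: bank2 row0 -> MISS (open row0); precharges=7
Acc 11: bank1 row3 -> MISS (open row3); precharges=7
Acc 12: bank0 row1 -> MISS (open row1); precharges=8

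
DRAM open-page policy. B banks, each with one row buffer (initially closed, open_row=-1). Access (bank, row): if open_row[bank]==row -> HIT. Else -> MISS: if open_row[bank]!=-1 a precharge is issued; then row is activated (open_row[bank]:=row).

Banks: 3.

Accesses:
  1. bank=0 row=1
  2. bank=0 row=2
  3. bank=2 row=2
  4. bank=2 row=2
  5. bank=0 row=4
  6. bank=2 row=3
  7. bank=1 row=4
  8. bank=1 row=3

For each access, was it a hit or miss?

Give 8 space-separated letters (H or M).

Answer: M M M H M M M M

Derivation:
Acc 1: bank0 row1 -> MISS (open row1); precharges=0
Acc 2: bank0 row2 -> MISS (open row2); precharges=1
Acc 3: bank2 row2 -> MISS (open row2); precharges=1
Acc 4: bank2 row2 -> HIT
Acc 5: bank0 row4 -> MISS (open row4); precharges=2
Acc 6: bank2 row3 -> MISS (open row3); precharges=3
Acc 7: bank1 row4 -> MISS (open row4); precharges=3
Acc 8: bank1 row3 -> MISS (open row3); precharges=4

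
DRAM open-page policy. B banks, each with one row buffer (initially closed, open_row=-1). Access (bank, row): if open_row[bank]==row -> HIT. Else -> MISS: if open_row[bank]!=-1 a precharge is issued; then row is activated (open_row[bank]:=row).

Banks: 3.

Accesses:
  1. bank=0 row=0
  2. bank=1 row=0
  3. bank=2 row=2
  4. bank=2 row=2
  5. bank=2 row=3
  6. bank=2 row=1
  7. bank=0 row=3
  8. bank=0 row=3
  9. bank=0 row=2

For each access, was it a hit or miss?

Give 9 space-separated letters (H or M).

Answer: M M M H M M M H M

Derivation:
Acc 1: bank0 row0 -> MISS (open row0); precharges=0
Acc 2: bank1 row0 -> MISS (open row0); precharges=0
Acc 3: bank2 row2 -> MISS (open row2); precharges=0
Acc 4: bank2 row2 -> HIT
Acc 5: bank2 row3 -> MISS (open row3); precharges=1
Acc 6: bank2 row1 -> MISS (open row1); precharges=2
Acc 7: bank0 row3 -> MISS (open row3); precharges=3
Acc 8: bank0 row3 -> HIT
Acc 9: bank0 row2 -> MISS (open row2); precharges=4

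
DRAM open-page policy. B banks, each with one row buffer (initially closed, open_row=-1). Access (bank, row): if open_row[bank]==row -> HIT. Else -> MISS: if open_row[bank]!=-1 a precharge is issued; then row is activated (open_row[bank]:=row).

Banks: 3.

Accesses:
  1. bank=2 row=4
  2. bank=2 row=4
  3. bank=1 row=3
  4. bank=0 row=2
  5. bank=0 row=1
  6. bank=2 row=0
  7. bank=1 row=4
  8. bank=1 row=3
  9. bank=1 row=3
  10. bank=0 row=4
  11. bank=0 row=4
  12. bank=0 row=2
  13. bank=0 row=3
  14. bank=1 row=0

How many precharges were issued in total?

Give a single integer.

Acc 1: bank2 row4 -> MISS (open row4); precharges=0
Acc 2: bank2 row4 -> HIT
Acc 3: bank1 row3 -> MISS (open row3); precharges=0
Acc 4: bank0 row2 -> MISS (open row2); precharges=0
Acc 5: bank0 row1 -> MISS (open row1); precharges=1
Acc 6: bank2 row0 -> MISS (open row0); precharges=2
Acc 7: bank1 row4 -> MISS (open row4); precharges=3
Acc 8: bank1 row3 -> MISS (open row3); precharges=4
Acc 9: bank1 row3 -> HIT
Acc 10: bank0 row4 -> MISS (open row4); precharges=5
Acc 11: bank0 row4 -> HIT
Acc 12: bank0 row2 -> MISS (open row2); precharges=6
Acc 13: bank0 row3 -> MISS (open row3); precharges=7
Acc 14: bank1 row0 -> MISS (open row0); precharges=8

Answer: 8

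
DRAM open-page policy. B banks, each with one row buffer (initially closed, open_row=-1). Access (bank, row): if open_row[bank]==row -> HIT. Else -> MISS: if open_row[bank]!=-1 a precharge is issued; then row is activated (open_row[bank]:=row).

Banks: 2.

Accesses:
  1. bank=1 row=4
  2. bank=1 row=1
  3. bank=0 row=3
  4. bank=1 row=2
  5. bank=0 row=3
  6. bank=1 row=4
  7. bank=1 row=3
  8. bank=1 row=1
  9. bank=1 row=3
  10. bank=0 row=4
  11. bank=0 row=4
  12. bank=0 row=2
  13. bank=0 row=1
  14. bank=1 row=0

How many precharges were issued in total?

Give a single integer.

Acc 1: bank1 row4 -> MISS (open row4); precharges=0
Acc 2: bank1 row1 -> MISS (open row1); precharges=1
Acc 3: bank0 row3 -> MISS (open row3); precharges=1
Acc 4: bank1 row2 -> MISS (open row2); precharges=2
Acc 5: bank0 row3 -> HIT
Acc 6: bank1 row4 -> MISS (open row4); precharges=3
Acc 7: bank1 row3 -> MISS (open row3); precharges=4
Acc 8: bank1 row1 -> MISS (open row1); precharges=5
Acc 9: bank1 row3 -> MISS (open row3); precharges=6
Acc 10: bank0 row4 -> MISS (open row4); precharges=7
Acc 11: bank0 row4 -> HIT
Acc 12: bank0 row2 -> MISS (open row2); precharges=8
Acc 13: bank0 row1 -> MISS (open row1); precharges=9
Acc 14: bank1 row0 -> MISS (open row0); precharges=10

Answer: 10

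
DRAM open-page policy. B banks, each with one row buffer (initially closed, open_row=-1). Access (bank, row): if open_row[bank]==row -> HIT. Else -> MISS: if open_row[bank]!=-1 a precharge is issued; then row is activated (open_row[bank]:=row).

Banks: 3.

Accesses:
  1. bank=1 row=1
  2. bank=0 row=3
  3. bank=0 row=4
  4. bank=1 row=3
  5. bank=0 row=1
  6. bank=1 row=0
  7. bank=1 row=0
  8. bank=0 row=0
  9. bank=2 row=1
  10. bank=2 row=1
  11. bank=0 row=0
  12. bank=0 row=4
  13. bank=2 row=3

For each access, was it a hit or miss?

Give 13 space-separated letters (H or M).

Acc 1: bank1 row1 -> MISS (open row1); precharges=0
Acc 2: bank0 row3 -> MISS (open row3); precharges=0
Acc 3: bank0 row4 -> MISS (open row4); precharges=1
Acc 4: bank1 row3 -> MISS (open row3); precharges=2
Acc 5: bank0 row1 -> MISS (open row1); precharges=3
Acc 6: bank1 row0 -> MISS (open row0); precharges=4
Acc 7: bank1 row0 -> HIT
Acc 8: bank0 row0 -> MISS (open row0); precharges=5
Acc 9: bank2 row1 -> MISS (open row1); precharges=5
Acc 10: bank2 row1 -> HIT
Acc 11: bank0 row0 -> HIT
Acc 12: bank0 row4 -> MISS (open row4); precharges=6
Acc 13: bank2 row3 -> MISS (open row3); precharges=7

Answer: M M M M M M H M M H H M M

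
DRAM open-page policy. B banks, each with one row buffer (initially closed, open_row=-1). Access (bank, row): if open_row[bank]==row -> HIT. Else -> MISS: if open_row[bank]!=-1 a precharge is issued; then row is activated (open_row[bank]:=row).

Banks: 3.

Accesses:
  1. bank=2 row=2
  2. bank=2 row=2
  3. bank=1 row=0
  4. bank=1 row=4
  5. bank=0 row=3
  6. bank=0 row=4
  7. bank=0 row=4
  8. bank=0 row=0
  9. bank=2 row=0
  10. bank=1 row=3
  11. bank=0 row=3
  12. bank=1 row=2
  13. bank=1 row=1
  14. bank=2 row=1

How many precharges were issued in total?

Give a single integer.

Acc 1: bank2 row2 -> MISS (open row2); precharges=0
Acc 2: bank2 row2 -> HIT
Acc 3: bank1 row0 -> MISS (open row0); precharges=0
Acc 4: bank1 row4 -> MISS (open row4); precharges=1
Acc 5: bank0 row3 -> MISS (open row3); precharges=1
Acc 6: bank0 row4 -> MISS (open row4); precharges=2
Acc 7: bank0 row4 -> HIT
Acc 8: bank0 row0 -> MISS (open row0); precharges=3
Acc 9: bank2 row0 -> MISS (open row0); precharges=4
Acc 10: bank1 row3 -> MISS (open row3); precharges=5
Acc 11: bank0 row3 -> MISS (open row3); precharges=6
Acc 12: bank1 row2 -> MISS (open row2); precharges=7
Acc 13: bank1 row1 -> MISS (open row1); precharges=8
Acc 14: bank2 row1 -> MISS (open row1); precharges=9

Answer: 9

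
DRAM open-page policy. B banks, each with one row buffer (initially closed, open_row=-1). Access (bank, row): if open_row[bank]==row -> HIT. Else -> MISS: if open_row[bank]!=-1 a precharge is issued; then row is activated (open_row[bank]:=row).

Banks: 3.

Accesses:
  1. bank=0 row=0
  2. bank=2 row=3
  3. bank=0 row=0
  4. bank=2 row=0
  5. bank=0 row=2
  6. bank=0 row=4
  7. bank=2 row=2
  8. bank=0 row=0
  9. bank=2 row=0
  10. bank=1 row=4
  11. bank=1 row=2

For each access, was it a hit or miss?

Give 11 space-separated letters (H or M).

Acc 1: bank0 row0 -> MISS (open row0); precharges=0
Acc 2: bank2 row3 -> MISS (open row3); precharges=0
Acc 3: bank0 row0 -> HIT
Acc 4: bank2 row0 -> MISS (open row0); precharges=1
Acc 5: bank0 row2 -> MISS (open row2); precharges=2
Acc 6: bank0 row4 -> MISS (open row4); precharges=3
Acc 7: bank2 row2 -> MISS (open row2); precharges=4
Acc 8: bank0 row0 -> MISS (open row0); precharges=5
Acc 9: bank2 row0 -> MISS (open row0); precharges=6
Acc 10: bank1 row4 -> MISS (open row4); precharges=6
Acc 11: bank1 row2 -> MISS (open row2); precharges=7

Answer: M M H M M M M M M M M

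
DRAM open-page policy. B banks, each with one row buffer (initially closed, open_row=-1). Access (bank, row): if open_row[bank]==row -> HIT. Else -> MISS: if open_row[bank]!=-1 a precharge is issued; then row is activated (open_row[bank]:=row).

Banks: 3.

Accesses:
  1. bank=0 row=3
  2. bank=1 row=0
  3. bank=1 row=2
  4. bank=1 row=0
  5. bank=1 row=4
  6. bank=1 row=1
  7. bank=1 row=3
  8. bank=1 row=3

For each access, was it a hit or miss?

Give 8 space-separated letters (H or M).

Answer: M M M M M M M H

Derivation:
Acc 1: bank0 row3 -> MISS (open row3); precharges=0
Acc 2: bank1 row0 -> MISS (open row0); precharges=0
Acc 3: bank1 row2 -> MISS (open row2); precharges=1
Acc 4: bank1 row0 -> MISS (open row0); precharges=2
Acc 5: bank1 row4 -> MISS (open row4); precharges=3
Acc 6: bank1 row1 -> MISS (open row1); precharges=4
Acc 7: bank1 row3 -> MISS (open row3); precharges=5
Acc 8: bank1 row3 -> HIT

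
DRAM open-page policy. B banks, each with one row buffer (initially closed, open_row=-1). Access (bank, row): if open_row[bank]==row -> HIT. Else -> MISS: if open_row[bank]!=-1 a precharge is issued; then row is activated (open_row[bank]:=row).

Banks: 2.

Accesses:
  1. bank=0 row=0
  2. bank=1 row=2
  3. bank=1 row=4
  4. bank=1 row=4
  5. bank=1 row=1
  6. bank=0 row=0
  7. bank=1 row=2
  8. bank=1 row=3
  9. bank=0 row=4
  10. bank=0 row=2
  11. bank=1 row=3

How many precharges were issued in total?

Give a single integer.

Answer: 6

Derivation:
Acc 1: bank0 row0 -> MISS (open row0); precharges=0
Acc 2: bank1 row2 -> MISS (open row2); precharges=0
Acc 3: bank1 row4 -> MISS (open row4); precharges=1
Acc 4: bank1 row4 -> HIT
Acc 5: bank1 row1 -> MISS (open row1); precharges=2
Acc 6: bank0 row0 -> HIT
Acc 7: bank1 row2 -> MISS (open row2); precharges=3
Acc 8: bank1 row3 -> MISS (open row3); precharges=4
Acc 9: bank0 row4 -> MISS (open row4); precharges=5
Acc 10: bank0 row2 -> MISS (open row2); precharges=6
Acc 11: bank1 row3 -> HIT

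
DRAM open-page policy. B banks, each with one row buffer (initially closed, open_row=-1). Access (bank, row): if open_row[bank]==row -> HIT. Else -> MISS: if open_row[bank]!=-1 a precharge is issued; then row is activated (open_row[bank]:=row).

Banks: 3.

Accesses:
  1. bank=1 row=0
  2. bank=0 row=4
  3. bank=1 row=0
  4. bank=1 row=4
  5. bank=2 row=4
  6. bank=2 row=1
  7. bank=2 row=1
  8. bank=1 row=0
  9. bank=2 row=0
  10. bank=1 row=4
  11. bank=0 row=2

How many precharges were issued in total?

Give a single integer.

Answer: 6

Derivation:
Acc 1: bank1 row0 -> MISS (open row0); precharges=0
Acc 2: bank0 row4 -> MISS (open row4); precharges=0
Acc 3: bank1 row0 -> HIT
Acc 4: bank1 row4 -> MISS (open row4); precharges=1
Acc 5: bank2 row4 -> MISS (open row4); precharges=1
Acc 6: bank2 row1 -> MISS (open row1); precharges=2
Acc 7: bank2 row1 -> HIT
Acc 8: bank1 row0 -> MISS (open row0); precharges=3
Acc 9: bank2 row0 -> MISS (open row0); precharges=4
Acc 10: bank1 row4 -> MISS (open row4); precharges=5
Acc 11: bank0 row2 -> MISS (open row2); precharges=6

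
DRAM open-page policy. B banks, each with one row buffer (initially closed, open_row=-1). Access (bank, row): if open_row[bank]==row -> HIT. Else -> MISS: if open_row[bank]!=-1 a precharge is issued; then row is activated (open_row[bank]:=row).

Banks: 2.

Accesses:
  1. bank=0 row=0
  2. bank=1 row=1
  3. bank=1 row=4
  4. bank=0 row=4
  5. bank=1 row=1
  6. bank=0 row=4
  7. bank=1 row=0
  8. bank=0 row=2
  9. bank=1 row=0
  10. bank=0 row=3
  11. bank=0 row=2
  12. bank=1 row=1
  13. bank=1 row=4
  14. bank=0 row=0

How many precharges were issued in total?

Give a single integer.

Answer: 10

Derivation:
Acc 1: bank0 row0 -> MISS (open row0); precharges=0
Acc 2: bank1 row1 -> MISS (open row1); precharges=0
Acc 3: bank1 row4 -> MISS (open row4); precharges=1
Acc 4: bank0 row4 -> MISS (open row4); precharges=2
Acc 5: bank1 row1 -> MISS (open row1); precharges=3
Acc 6: bank0 row4 -> HIT
Acc 7: bank1 row0 -> MISS (open row0); precharges=4
Acc 8: bank0 row2 -> MISS (open row2); precharges=5
Acc 9: bank1 row0 -> HIT
Acc 10: bank0 row3 -> MISS (open row3); precharges=6
Acc 11: bank0 row2 -> MISS (open row2); precharges=7
Acc 12: bank1 row1 -> MISS (open row1); precharges=8
Acc 13: bank1 row4 -> MISS (open row4); precharges=9
Acc 14: bank0 row0 -> MISS (open row0); precharges=10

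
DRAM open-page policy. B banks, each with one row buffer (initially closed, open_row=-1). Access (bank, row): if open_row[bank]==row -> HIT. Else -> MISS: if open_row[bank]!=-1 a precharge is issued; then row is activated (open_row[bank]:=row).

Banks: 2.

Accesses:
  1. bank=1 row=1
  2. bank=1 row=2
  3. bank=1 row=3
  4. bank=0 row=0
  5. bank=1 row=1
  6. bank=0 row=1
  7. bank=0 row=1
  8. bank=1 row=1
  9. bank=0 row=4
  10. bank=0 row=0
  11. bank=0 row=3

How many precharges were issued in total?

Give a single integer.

Answer: 7

Derivation:
Acc 1: bank1 row1 -> MISS (open row1); precharges=0
Acc 2: bank1 row2 -> MISS (open row2); precharges=1
Acc 3: bank1 row3 -> MISS (open row3); precharges=2
Acc 4: bank0 row0 -> MISS (open row0); precharges=2
Acc 5: bank1 row1 -> MISS (open row1); precharges=3
Acc 6: bank0 row1 -> MISS (open row1); precharges=4
Acc 7: bank0 row1 -> HIT
Acc 8: bank1 row1 -> HIT
Acc 9: bank0 row4 -> MISS (open row4); precharges=5
Acc 10: bank0 row0 -> MISS (open row0); precharges=6
Acc 11: bank0 row3 -> MISS (open row3); precharges=7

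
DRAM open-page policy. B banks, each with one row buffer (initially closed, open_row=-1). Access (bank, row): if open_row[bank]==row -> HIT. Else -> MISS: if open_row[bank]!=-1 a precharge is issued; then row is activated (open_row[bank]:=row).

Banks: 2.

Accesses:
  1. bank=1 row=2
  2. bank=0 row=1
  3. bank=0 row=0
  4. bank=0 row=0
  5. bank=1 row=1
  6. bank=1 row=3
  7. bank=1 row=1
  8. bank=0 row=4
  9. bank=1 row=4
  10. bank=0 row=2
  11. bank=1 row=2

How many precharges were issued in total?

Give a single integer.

Answer: 8

Derivation:
Acc 1: bank1 row2 -> MISS (open row2); precharges=0
Acc 2: bank0 row1 -> MISS (open row1); precharges=0
Acc 3: bank0 row0 -> MISS (open row0); precharges=1
Acc 4: bank0 row0 -> HIT
Acc 5: bank1 row1 -> MISS (open row1); precharges=2
Acc 6: bank1 row3 -> MISS (open row3); precharges=3
Acc 7: bank1 row1 -> MISS (open row1); precharges=4
Acc 8: bank0 row4 -> MISS (open row4); precharges=5
Acc 9: bank1 row4 -> MISS (open row4); precharges=6
Acc 10: bank0 row2 -> MISS (open row2); precharges=7
Acc 11: bank1 row2 -> MISS (open row2); precharges=8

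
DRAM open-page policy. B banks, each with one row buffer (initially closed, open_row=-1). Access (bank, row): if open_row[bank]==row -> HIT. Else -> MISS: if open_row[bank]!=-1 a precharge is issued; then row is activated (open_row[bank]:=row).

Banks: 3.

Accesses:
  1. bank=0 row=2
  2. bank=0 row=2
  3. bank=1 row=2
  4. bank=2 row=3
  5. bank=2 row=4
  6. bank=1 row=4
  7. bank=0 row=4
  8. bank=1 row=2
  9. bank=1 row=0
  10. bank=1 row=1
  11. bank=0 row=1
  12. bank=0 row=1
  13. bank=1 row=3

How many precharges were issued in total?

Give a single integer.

Acc 1: bank0 row2 -> MISS (open row2); precharges=0
Acc 2: bank0 row2 -> HIT
Acc 3: bank1 row2 -> MISS (open row2); precharges=0
Acc 4: bank2 row3 -> MISS (open row3); precharges=0
Acc 5: bank2 row4 -> MISS (open row4); precharges=1
Acc 6: bank1 row4 -> MISS (open row4); precharges=2
Acc 7: bank0 row4 -> MISS (open row4); precharges=3
Acc 8: bank1 row2 -> MISS (open row2); precharges=4
Acc 9: bank1 row0 -> MISS (open row0); precharges=5
Acc 10: bank1 row1 -> MISS (open row1); precharges=6
Acc 11: bank0 row1 -> MISS (open row1); precharges=7
Acc 12: bank0 row1 -> HIT
Acc 13: bank1 row3 -> MISS (open row3); precharges=8

Answer: 8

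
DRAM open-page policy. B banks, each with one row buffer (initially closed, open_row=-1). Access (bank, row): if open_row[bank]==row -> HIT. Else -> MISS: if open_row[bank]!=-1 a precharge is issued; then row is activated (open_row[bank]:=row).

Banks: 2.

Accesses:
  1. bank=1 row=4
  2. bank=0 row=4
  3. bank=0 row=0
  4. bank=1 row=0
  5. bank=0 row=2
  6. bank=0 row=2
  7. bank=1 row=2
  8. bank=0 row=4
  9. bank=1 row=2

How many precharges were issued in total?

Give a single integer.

Acc 1: bank1 row4 -> MISS (open row4); precharges=0
Acc 2: bank0 row4 -> MISS (open row4); precharges=0
Acc 3: bank0 row0 -> MISS (open row0); precharges=1
Acc 4: bank1 row0 -> MISS (open row0); precharges=2
Acc 5: bank0 row2 -> MISS (open row2); precharges=3
Acc 6: bank0 row2 -> HIT
Acc 7: bank1 row2 -> MISS (open row2); precharges=4
Acc 8: bank0 row4 -> MISS (open row4); precharges=5
Acc 9: bank1 row2 -> HIT

Answer: 5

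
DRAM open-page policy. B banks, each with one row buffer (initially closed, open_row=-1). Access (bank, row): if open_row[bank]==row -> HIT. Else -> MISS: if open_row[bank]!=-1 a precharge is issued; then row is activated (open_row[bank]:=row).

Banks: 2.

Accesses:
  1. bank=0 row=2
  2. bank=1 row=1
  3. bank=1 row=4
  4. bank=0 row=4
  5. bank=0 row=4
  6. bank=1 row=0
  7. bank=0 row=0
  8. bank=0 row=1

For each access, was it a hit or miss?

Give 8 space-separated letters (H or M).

Answer: M M M M H M M M

Derivation:
Acc 1: bank0 row2 -> MISS (open row2); precharges=0
Acc 2: bank1 row1 -> MISS (open row1); precharges=0
Acc 3: bank1 row4 -> MISS (open row4); precharges=1
Acc 4: bank0 row4 -> MISS (open row4); precharges=2
Acc 5: bank0 row4 -> HIT
Acc 6: bank1 row0 -> MISS (open row0); precharges=3
Acc 7: bank0 row0 -> MISS (open row0); precharges=4
Acc 8: bank0 row1 -> MISS (open row1); precharges=5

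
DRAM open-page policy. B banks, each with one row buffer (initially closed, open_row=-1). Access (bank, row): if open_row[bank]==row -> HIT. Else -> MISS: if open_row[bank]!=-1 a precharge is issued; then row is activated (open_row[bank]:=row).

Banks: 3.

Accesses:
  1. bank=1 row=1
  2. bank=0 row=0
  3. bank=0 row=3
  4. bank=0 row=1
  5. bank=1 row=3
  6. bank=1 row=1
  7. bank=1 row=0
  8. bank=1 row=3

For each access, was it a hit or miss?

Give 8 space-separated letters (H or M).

Acc 1: bank1 row1 -> MISS (open row1); precharges=0
Acc 2: bank0 row0 -> MISS (open row0); precharges=0
Acc 3: bank0 row3 -> MISS (open row3); precharges=1
Acc 4: bank0 row1 -> MISS (open row1); precharges=2
Acc 5: bank1 row3 -> MISS (open row3); precharges=3
Acc 6: bank1 row1 -> MISS (open row1); precharges=4
Acc 7: bank1 row0 -> MISS (open row0); precharges=5
Acc 8: bank1 row3 -> MISS (open row3); precharges=6

Answer: M M M M M M M M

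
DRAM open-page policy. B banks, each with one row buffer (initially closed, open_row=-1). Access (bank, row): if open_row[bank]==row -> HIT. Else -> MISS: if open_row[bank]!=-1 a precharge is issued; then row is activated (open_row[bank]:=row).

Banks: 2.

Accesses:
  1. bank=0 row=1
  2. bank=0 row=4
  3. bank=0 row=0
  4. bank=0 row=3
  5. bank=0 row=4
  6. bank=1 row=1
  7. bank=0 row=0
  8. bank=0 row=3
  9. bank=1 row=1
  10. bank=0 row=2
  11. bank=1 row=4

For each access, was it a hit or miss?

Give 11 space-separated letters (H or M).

Answer: M M M M M M M M H M M

Derivation:
Acc 1: bank0 row1 -> MISS (open row1); precharges=0
Acc 2: bank0 row4 -> MISS (open row4); precharges=1
Acc 3: bank0 row0 -> MISS (open row0); precharges=2
Acc 4: bank0 row3 -> MISS (open row3); precharges=3
Acc 5: bank0 row4 -> MISS (open row4); precharges=4
Acc 6: bank1 row1 -> MISS (open row1); precharges=4
Acc 7: bank0 row0 -> MISS (open row0); precharges=5
Acc 8: bank0 row3 -> MISS (open row3); precharges=6
Acc 9: bank1 row1 -> HIT
Acc 10: bank0 row2 -> MISS (open row2); precharges=7
Acc 11: bank1 row4 -> MISS (open row4); precharges=8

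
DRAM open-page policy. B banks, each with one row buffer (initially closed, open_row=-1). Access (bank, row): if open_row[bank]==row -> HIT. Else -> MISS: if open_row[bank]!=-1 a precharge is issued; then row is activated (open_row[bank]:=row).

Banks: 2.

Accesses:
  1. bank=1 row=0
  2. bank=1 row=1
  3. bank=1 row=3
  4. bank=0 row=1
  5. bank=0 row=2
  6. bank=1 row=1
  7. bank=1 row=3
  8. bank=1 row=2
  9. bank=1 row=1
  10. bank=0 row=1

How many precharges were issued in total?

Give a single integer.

Acc 1: bank1 row0 -> MISS (open row0); precharges=0
Acc 2: bank1 row1 -> MISS (open row1); precharges=1
Acc 3: bank1 row3 -> MISS (open row3); precharges=2
Acc 4: bank0 row1 -> MISS (open row1); precharges=2
Acc 5: bank0 row2 -> MISS (open row2); precharges=3
Acc 6: bank1 row1 -> MISS (open row1); precharges=4
Acc 7: bank1 row3 -> MISS (open row3); precharges=5
Acc 8: bank1 row2 -> MISS (open row2); precharges=6
Acc 9: bank1 row1 -> MISS (open row1); precharges=7
Acc 10: bank0 row1 -> MISS (open row1); precharges=8

Answer: 8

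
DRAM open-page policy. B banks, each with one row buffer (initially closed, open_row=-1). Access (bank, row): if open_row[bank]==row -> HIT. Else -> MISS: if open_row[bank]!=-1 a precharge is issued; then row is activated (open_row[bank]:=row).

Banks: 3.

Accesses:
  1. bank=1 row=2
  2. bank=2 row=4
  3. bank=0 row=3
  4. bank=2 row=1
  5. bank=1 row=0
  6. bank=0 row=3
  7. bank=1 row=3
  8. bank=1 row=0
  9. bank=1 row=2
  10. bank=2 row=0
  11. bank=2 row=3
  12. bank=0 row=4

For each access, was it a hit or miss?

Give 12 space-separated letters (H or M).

Acc 1: bank1 row2 -> MISS (open row2); precharges=0
Acc 2: bank2 row4 -> MISS (open row4); precharges=0
Acc 3: bank0 row3 -> MISS (open row3); precharges=0
Acc 4: bank2 row1 -> MISS (open row1); precharges=1
Acc 5: bank1 row0 -> MISS (open row0); precharges=2
Acc 6: bank0 row3 -> HIT
Acc 7: bank1 row3 -> MISS (open row3); precharges=3
Acc 8: bank1 row0 -> MISS (open row0); precharges=4
Acc 9: bank1 row2 -> MISS (open row2); precharges=5
Acc 10: bank2 row0 -> MISS (open row0); precharges=6
Acc 11: bank2 row3 -> MISS (open row3); precharges=7
Acc 12: bank0 row4 -> MISS (open row4); precharges=8

Answer: M M M M M H M M M M M M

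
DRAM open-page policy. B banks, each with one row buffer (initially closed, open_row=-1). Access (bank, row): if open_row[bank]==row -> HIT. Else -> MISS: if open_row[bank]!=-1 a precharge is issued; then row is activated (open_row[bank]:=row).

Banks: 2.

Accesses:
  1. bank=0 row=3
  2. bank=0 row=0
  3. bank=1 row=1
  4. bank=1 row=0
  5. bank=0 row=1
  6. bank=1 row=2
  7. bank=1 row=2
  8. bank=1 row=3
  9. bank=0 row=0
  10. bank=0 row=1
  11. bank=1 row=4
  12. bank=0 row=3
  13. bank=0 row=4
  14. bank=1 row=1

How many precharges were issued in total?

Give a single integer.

Answer: 11

Derivation:
Acc 1: bank0 row3 -> MISS (open row3); precharges=0
Acc 2: bank0 row0 -> MISS (open row0); precharges=1
Acc 3: bank1 row1 -> MISS (open row1); precharges=1
Acc 4: bank1 row0 -> MISS (open row0); precharges=2
Acc 5: bank0 row1 -> MISS (open row1); precharges=3
Acc 6: bank1 row2 -> MISS (open row2); precharges=4
Acc 7: bank1 row2 -> HIT
Acc 8: bank1 row3 -> MISS (open row3); precharges=5
Acc 9: bank0 row0 -> MISS (open row0); precharges=6
Acc 10: bank0 row1 -> MISS (open row1); precharges=7
Acc 11: bank1 row4 -> MISS (open row4); precharges=8
Acc 12: bank0 row3 -> MISS (open row3); precharges=9
Acc 13: bank0 row4 -> MISS (open row4); precharges=10
Acc 14: bank1 row1 -> MISS (open row1); precharges=11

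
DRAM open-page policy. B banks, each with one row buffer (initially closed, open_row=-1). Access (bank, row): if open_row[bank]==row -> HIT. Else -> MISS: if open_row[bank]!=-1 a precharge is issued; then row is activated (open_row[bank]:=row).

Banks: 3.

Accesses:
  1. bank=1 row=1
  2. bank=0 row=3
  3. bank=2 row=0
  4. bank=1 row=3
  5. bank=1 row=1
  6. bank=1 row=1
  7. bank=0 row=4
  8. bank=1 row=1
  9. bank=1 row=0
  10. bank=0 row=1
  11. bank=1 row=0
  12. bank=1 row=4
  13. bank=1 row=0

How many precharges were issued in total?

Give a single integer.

Acc 1: bank1 row1 -> MISS (open row1); precharges=0
Acc 2: bank0 row3 -> MISS (open row3); precharges=0
Acc 3: bank2 row0 -> MISS (open row0); precharges=0
Acc 4: bank1 row3 -> MISS (open row3); precharges=1
Acc 5: bank1 row1 -> MISS (open row1); precharges=2
Acc 6: bank1 row1 -> HIT
Acc 7: bank0 row4 -> MISS (open row4); precharges=3
Acc 8: bank1 row1 -> HIT
Acc 9: bank1 row0 -> MISS (open row0); precharges=4
Acc 10: bank0 row1 -> MISS (open row1); precharges=5
Acc 11: bank1 row0 -> HIT
Acc 12: bank1 row4 -> MISS (open row4); precharges=6
Acc 13: bank1 row0 -> MISS (open row0); precharges=7

Answer: 7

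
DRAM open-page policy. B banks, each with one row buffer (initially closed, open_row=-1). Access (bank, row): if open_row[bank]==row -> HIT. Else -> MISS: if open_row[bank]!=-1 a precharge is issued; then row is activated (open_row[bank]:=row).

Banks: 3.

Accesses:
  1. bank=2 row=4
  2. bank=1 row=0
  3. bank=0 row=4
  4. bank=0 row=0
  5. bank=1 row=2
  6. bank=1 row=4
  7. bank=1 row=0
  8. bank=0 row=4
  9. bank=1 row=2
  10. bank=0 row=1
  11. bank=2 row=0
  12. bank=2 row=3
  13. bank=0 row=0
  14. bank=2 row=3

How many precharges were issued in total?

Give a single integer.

Acc 1: bank2 row4 -> MISS (open row4); precharges=0
Acc 2: bank1 row0 -> MISS (open row0); precharges=0
Acc 3: bank0 row4 -> MISS (open row4); precharges=0
Acc 4: bank0 row0 -> MISS (open row0); precharges=1
Acc 5: bank1 row2 -> MISS (open row2); precharges=2
Acc 6: bank1 row4 -> MISS (open row4); precharges=3
Acc 7: bank1 row0 -> MISS (open row0); precharges=4
Acc 8: bank0 row4 -> MISS (open row4); precharges=5
Acc 9: bank1 row2 -> MISS (open row2); precharges=6
Acc 10: bank0 row1 -> MISS (open row1); precharges=7
Acc 11: bank2 row0 -> MISS (open row0); precharges=8
Acc 12: bank2 row3 -> MISS (open row3); precharges=9
Acc 13: bank0 row0 -> MISS (open row0); precharges=10
Acc 14: bank2 row3 -> HIT

Answer: 10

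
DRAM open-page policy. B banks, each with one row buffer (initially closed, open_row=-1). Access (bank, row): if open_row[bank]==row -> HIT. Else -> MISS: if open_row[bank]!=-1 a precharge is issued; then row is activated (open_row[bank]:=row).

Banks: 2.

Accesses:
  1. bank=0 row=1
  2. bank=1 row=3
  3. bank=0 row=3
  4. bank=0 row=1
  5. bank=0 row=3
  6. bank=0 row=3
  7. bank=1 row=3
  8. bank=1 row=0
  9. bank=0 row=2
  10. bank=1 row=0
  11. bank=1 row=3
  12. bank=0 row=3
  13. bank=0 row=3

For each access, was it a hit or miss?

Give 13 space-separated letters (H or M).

Answer: M M M M M H H M M H M M H

Derivation:
Acc 1: bank0 row1 -> MISS (open row1); precharges=0
Acc 2: bank1 row3 -> MISS (open row3); precharges=0
Acc 3: bank0 row3 -> MISS (open row3); precharges=1
Acc 4: bank0 row1 -> MISS (open row1); precharges=2
Acc 5: bank0 row3 -> MISS (open row3); precharges=3
Acc 6: bank0 row3 -> HIT
Acc 7: bank1 row3 -> HIT
Acc 8: bank1 row0 -> MISS (open row0); precharges=4
Acc 9: bank0 row2 -> MISS (open row2); precharges=5
Acc 10: bank1 row0 -> HIT
Acc 11: bank1 row3 -> MISS (open row3); precharges=6
Acc 12: bank0 row3 -> MISS (open row3); precharges=7
Acc 13: bank0 row3 -> HIT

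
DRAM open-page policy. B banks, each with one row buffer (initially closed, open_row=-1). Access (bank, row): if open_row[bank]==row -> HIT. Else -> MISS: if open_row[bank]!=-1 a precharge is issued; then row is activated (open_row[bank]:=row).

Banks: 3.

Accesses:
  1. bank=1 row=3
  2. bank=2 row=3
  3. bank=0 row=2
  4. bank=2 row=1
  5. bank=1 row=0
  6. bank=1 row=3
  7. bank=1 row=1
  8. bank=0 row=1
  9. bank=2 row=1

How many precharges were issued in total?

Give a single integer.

Acc 1: bank1 row3 -> MISS (open row3); precharges=0
Acc 2: bank2 row3 -> MISS (open row3); precharges=0
Acc 3: bank0 row2 -> MISS (open row2); precharges=0
Acc 4: bank2 row1 -> MISS (open row1); precharges=1
Acc 5: bank1 row0 -> MISS (open row0); precharges=2
Acc 6: bank1 row3 -> MISS (open row3); precharges=3
Acc 7: bank1 row1 -> MISS (open row1); precharges=4
Acc 8: bank0 row1 -> MISS (open row1); precharges=5
Acc 9: bank2 row1 -> HIT

Answer: 5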